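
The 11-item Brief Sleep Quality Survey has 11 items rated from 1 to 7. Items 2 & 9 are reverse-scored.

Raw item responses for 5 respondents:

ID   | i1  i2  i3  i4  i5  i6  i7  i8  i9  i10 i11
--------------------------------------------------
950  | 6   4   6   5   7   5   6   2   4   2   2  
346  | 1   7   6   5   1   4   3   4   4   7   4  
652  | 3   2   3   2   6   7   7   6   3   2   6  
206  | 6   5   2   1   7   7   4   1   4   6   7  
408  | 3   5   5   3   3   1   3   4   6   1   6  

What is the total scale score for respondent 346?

40

Respondent 346 raw: 1, 7, 6, 5, 1, 4, 3, 4, 4, 7, 4.
Reverse-coded (reverse-coded value = 8 − response):
  item 1: 1
  item 2: 8 − 7 = 1
  item 3: 6
  item 4: 5
  item 5: 1
  item 6: 4
  item 7: 3
  item 8: 4
  item 9: 8 − 4 = 4
  item 10: 7
  item 11: 4
Sum = 1 + 1 + 6 + 5 + 1 + 4 + 3 + 4 + 4 + 7 + 4 = 40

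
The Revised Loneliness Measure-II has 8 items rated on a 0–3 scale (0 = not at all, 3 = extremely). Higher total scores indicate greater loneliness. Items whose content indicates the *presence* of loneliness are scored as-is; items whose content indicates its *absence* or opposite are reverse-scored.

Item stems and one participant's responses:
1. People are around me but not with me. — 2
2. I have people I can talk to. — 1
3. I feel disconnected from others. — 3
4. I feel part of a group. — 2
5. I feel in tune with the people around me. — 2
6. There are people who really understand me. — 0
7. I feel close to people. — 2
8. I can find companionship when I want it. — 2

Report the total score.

Items 2, 4, 5, 6, 7, 8 describe the absence/opposite of loneliness → reverse-score.
reverse-coded value = 3 − response.
  item 1: 2
  item 2: 3 − 1 = 2
  item 3: 3
  item 4: 3 − 2 = 1
  item 5: 3 − 2 = 1
  item 6: 3 − 0 = 3
  item 7: 3 − 2 = 1
  item 8: 3 − 2 = 1
Total = 2 + 2 + 3 + 1 + 1 + 3 + 1 + 1 = 14

14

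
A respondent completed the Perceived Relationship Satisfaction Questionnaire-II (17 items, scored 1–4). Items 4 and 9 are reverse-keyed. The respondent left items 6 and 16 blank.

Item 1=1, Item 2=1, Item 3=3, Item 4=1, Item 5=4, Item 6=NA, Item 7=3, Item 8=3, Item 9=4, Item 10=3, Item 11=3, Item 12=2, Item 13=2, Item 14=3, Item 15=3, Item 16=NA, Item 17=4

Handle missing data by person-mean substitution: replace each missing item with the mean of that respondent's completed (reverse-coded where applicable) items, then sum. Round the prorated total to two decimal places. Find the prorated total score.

Reverse-coded (reverse-coded value = 5 − response):
  item 4: 5 − 1 = 4
  item 9: 5 − 4 = 1
Completed scored items (15 of 17): 1, 1, 3, 4, 4, 3, 3, 1, 3, 3, 2, 2, 3, 3, 4; sum = 40.
Person mean = 40 / 15 ≈ 2.6667
Prorated total = (40 / 15) × 17 = 45.33 (to 2 dp)

45.33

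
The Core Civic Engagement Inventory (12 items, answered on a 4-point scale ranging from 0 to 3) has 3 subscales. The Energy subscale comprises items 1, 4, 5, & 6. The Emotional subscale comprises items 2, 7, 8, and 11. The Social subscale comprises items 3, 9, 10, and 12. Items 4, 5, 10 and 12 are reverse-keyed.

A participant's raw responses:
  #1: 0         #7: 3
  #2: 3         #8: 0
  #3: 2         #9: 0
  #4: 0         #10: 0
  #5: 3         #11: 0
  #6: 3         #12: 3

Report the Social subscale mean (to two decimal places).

1.25

Social items: 3, 9, 10, 12.
Of these, items 10 and 12 are reverse-keyed; on a 0–3 scale, reversed = 3 − raw.
  item 3: 2
  item 9: 0
  item 10: 3 − 0 = 3
  item 12: 3 − 3 = 0
Sum = 2 + 0 + 3 + 0 = 5
Mean = 5 / 4 = 1.25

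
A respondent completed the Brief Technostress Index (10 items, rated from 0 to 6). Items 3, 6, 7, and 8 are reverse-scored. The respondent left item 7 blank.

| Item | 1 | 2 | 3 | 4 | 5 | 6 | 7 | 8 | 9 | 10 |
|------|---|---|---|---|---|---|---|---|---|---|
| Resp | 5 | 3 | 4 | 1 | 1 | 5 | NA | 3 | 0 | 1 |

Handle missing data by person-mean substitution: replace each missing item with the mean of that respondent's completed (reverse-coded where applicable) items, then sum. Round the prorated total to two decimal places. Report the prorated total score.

18.89

Reverse-coded (on a 0–6 scale, reversed = 6 − raw):
  item 3: 6 − 4 = 2
  item 6: 6 − 5 = 1
  item 8: 6 − 3 = 3
Completed scored items (9 of 10): 5, 3, 2, 1, 1, 1, 3, 0, 1; sum = 17.
Person mean = 17 / 9 ≈ 1.8889
Prorated total = (17 / 9) × 10 = 18.89 (to 2 dp)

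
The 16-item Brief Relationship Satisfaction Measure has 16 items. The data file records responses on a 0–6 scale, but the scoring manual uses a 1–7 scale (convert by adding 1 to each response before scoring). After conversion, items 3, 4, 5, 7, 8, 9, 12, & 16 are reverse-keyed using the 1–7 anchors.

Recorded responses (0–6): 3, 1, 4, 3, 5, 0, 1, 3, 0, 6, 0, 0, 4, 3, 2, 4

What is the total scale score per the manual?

Convert to 1–7: 4, 2, 5, 4, 6, 1, 2, 4, 1, 7, 1, 1, 5, 4, 3, 5
Reverse-coded (on a 1–7 scale, reversed = 8 − raw):
  item 3: 8 − 5 = 3
  item 4: 8 − 4 = 4
  item 5: 8 − 6 = 2
  item 7: 8 − 2 = 6
  item 8: 8 − 4 = 4
  item 9: 8 − 1 = 7
  item 12: 8 − 1 = 7
  item 16: 8 − 5 = 3
Scored: 4, 2, 3, 4, 2, 1, 6, 4, 7, 7, 1, 7, 5, 4, 3, 3
Total = 63

63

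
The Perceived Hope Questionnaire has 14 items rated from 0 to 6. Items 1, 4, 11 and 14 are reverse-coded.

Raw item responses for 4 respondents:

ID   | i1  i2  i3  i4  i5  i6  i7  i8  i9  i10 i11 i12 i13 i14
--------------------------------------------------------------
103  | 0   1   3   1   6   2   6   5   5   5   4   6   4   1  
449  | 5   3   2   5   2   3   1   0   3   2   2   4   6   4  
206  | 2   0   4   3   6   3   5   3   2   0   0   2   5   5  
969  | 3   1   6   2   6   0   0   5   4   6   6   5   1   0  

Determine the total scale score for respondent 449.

Respondent 449 raw: 5, 3, 2, 5, 2, 3, 1, 0, 3, 2, 2, 4, 6, 4.
Reverse-coded (reversed = (0+6) − raw = 6 − raw):
  item 1: 6 − 5 = 1
  item 2: 3
  item 3: 2
  item 4: 6 − 5 = 1
  item 5: 2
  item 6: 3
  item 7: 1
  item 8: 0
  item 9: 3
  item 10: 2
  item 11: 6 − 2 = 4
  item 12: 4
  item 13: 6
  item 14: 6 − 4 = 2
Sum = 1 + 3 + 2 + 1 + 2 + 3 + 1 + 0 + 3 + 2 + 4 + 4 + 6 + 2 = 34

34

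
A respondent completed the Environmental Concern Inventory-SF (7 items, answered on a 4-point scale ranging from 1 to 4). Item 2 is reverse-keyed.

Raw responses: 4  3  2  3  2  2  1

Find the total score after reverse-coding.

Reversing item 2 with 5 − raw:
Total = 4 + (5−3) + 2 + 3 + 2 + 2 + 1
      = 4 + 2 + 2 + 3 + 2 + 2 + 1 = 16

16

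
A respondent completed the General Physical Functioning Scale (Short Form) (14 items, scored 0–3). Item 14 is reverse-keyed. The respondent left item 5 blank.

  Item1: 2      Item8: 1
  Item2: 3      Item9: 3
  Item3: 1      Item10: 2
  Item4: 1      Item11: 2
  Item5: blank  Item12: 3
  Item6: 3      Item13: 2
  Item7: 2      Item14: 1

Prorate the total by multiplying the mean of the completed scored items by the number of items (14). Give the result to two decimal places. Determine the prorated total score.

29.08

Reverse-coded (reverse-coded value = 3 − response):
  item 14: 3 − 1 = 2
Completed scored items (13 of 14): 2, 3, 1, 1, 3, 2, 1, 3, 2, 2, 3, 2, 2; sum = 27.
Person mean = 27 / 13 ≈ 2.0769
Prorated total = (27 / 13) × 14 = 29.08 (to 2 dp)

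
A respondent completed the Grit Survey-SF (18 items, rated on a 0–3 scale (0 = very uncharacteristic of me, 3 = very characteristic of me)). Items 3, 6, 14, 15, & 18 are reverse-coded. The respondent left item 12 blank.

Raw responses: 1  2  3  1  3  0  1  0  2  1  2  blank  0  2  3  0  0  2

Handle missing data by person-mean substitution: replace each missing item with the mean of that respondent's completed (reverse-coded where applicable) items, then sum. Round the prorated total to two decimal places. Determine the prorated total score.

19.06

Reverse-coded (on a 0–3 scale, reversed = 3 − raw):
  item 3: 3 − 3 = 0
  item 6: 3 − 0 = 3
  item 14: 3 − 2 = 1
  item 15: 3 − 3 = 0
  item 18: 3 − 2 = 1
Completed scored items (17 of 18): 1, 2, 0, 1, 3, 3, 1, 0, 2, 1, 2, 0, 1, 0, 0, 0, 1; sum = 18.
Person mean = 18 / 17 ≈ 1.0588
Prorated total = (18 / 17) × 18 = 19.06 (to 2 dp)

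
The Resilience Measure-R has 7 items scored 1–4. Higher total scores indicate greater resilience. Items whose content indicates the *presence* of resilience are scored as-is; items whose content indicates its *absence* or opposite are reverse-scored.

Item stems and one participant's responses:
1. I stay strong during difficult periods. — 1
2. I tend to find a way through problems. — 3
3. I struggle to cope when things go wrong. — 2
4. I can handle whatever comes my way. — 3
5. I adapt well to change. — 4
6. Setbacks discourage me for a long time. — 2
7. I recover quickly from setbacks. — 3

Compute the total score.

Items 3, 6 describe the absence/opposite of resilience → reverse-score.
reverse-coded value = 5 − response.
  item 1: 1
  item 2: 3
  item 3: 5 − 2 = 3
  item 4: 3
  item 5: 4
  item 6: 5 − 2 = 3
  item 7: 3
Total = 1 + 3 + 3 + 3 + 4 + 3 + 3 = 20

20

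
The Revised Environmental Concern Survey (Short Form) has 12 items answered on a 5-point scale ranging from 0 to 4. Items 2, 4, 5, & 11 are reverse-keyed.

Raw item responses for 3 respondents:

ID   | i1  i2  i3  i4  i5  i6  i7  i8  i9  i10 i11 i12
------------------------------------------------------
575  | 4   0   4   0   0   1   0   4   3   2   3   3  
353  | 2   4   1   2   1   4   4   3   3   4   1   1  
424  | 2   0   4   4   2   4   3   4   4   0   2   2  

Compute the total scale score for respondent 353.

Respondent 353 raw: 2, 4, 1, 2, 1, 4, 4, 3, 3, 4, 1, 1.
Reverse-coded (reversed = (0+4) − raw = 4 − raw):
  item 1: 2
  item 2: 4 − 4 = 0
  item 3: 1
  item 4: 4 − 2 = 2
  item 5: 4 − 1 = 3
  item 6: 4
  item 7: 4
  item 8: 3
  item 9: 3
  item 10: 4
  item 11: 4 − 1 = 3
  item 12: 1
Sum = 2 + 0 + 1 + 2 + 3 + 4 + 4 + 3 + 3 + 4 + 3 + 1 = 30

30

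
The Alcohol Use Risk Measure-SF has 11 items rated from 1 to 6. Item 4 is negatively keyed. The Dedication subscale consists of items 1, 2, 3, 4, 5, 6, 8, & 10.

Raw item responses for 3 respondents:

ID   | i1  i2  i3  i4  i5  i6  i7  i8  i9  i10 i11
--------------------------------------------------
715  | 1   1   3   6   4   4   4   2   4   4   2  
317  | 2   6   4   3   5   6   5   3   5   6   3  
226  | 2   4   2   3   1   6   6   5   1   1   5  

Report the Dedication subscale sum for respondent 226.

Respondent 226 raw: 2, 4, 2, 3, 1, 6, 6, 5, 1, 1, 5.
Dedication items: 1, 2, 3, 4, 5, 6, 8, 10.
Reverse-coded (on a 1–6 scale, reversed = 7 − raw):
  item 1: 2
  item 2: 4
  item 3: 2
  item 4: 7 − 3 = 4
  item 5: 1
  item 6: 6
  item 8: 5
  item 10: 1
Sum = 2 + 4 + 2 + 4 + 1 + 6 + 5 + 1 = 25

25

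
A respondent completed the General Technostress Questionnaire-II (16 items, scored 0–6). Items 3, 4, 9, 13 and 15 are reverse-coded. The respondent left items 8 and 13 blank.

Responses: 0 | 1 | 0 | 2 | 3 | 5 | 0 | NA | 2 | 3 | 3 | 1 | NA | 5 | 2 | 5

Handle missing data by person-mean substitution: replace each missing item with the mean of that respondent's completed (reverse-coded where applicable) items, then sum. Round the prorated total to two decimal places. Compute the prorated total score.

Reverse-coded (reverse-coded value = 6 − response):
  item 3: 6 − 0 = 6
  item 4: 6 − 2 = 4
  item 9: 6 − 2 = 4
  item 15: 6 − 2 = 4
Completed scored items (14 of 16): 0, 1, 6, 4, 3, 5, 0, 4, 3, 3, 1, 5, 4, 5; sum = 44.
Person mean = 44 / 14 ≈ 3.1429
Prorated total = (44 / 14) × 16 = 50.29 (to 2 dp)

50.29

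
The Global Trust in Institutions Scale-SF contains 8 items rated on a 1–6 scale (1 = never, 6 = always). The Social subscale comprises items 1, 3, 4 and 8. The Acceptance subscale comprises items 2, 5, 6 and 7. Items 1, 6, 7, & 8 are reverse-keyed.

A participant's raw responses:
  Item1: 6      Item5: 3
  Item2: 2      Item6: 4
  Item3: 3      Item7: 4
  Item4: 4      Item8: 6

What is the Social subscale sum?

Social items: 1, 3, 4, 8.
Of these, items 1 & 8 are reverse-keyed; reversed = (1+6) − raw = 7 − raw.
  item 1: 7 − 6 = 1
  item 3: 3
  item 4: 4
  item 8: 7 − 6 = 1
Sum = 1 + 3 + 4 + 1 = 9

9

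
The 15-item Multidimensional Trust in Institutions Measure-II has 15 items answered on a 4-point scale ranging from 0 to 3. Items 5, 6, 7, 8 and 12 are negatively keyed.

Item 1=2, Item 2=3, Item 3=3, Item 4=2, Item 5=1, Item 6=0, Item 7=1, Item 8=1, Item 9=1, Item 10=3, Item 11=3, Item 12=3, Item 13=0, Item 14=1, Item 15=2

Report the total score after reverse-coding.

29

Raw sum = 26. Negatively keyed items: 5, 6, 7, 8, 12; their raw sum = 6.
Each reversal replaces raw with 3 − raw, changing the total by 3 − 2·raw per item.
Total = 26 + 5·3 − 2·6 = 26 + 15 − 12 = 29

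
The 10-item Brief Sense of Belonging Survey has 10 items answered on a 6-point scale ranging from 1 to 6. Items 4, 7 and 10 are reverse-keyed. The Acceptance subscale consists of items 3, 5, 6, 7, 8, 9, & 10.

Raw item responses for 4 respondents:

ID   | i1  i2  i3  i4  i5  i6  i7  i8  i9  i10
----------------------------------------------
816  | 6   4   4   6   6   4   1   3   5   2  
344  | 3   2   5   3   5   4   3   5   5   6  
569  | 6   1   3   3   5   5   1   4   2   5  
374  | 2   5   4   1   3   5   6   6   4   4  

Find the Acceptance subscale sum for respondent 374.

26

Respondent 374 raw: 2, 5, 4, 1, 3, 5, 6, 6, 4, 4.
Acceptance items: 3, 5, 6, 7, 8, 9, 10.
Reverse-coded (on a 1–6 scale, reversed = 7 − raw):
  item 3: 4
  item 5: 3
  item 6: 5
  item 7: 7 − 6 = 1
  item 8: 6
  item 9: 4
  item 10: 7 − 4 = 3
Sum = 4 + 3 + 5 + 1 + 6 + 4 + 3 = 26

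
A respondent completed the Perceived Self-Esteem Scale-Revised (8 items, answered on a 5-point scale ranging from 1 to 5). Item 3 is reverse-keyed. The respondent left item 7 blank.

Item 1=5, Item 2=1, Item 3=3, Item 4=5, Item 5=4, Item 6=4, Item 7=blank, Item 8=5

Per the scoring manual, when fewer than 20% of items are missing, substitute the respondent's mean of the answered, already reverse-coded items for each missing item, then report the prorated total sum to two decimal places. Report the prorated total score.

30.86

Reverse-coded (reverse-coded value = 6 − response):
  item 3: 6 − 3 = 3
Completed scored items (7 of 8): 5, 1, 3, 5, 4, 4, 5; sum = 27.
Person mean = 27 / 7 ≈ 3.8571
Prorated total = (27 / 7) × 8 = 30.86 (to 2 dp)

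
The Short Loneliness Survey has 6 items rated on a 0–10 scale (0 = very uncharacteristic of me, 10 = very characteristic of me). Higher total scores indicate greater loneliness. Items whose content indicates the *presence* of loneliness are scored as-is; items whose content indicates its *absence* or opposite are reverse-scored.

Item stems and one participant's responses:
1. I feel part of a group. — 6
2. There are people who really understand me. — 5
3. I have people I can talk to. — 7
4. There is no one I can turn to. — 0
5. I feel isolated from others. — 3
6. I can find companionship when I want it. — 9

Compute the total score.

16

Items 1, 2, 3, 6 describe the absence/opposite of loneliness → reverse-score.
on a 0–10 scale, reversed = 10 − raw.
  item 1: 10 − 6 = 4
  item 2: 10 − 5 = 5
  item 3: 10 − 7 = 3
  item 4: 0
  item 5: 3
  item 6: 10 − 9 = 1
Total = 4 + 5 + 3 + 0 + 3 + 1 = 16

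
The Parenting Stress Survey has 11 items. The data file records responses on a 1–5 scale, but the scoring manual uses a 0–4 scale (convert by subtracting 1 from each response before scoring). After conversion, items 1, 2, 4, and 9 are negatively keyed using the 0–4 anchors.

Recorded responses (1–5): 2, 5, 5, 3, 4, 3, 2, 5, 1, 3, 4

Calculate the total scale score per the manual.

Convert to 0–4: 1, 4, 4, 2, 3, 2, 1, 4, 0, 2, 3
Reverse-coded (reversed = (0+4) − raw = 4 − raw):
  item 1: 4 − 1 = 3
  item 2: 4 − 4 = 0
  item 4: 4 − 2 = 2
  item 9: 4 − 0 = 4
Scored: 3, 0, 4, 2, 3, 2, 1, 4, 4, 2, 3
Total = 28

28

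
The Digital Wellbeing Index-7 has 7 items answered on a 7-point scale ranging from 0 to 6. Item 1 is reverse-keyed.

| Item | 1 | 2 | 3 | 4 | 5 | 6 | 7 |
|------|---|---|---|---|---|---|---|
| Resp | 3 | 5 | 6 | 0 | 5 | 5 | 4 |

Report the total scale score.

Reversing item 1 with 6 − raw:
Total = (6−3) + 5 + 6 + 0 + 5 + 5 + 4
      = 3 + 5 + 6 + 0 + 5 + 5 + 4 = 28

28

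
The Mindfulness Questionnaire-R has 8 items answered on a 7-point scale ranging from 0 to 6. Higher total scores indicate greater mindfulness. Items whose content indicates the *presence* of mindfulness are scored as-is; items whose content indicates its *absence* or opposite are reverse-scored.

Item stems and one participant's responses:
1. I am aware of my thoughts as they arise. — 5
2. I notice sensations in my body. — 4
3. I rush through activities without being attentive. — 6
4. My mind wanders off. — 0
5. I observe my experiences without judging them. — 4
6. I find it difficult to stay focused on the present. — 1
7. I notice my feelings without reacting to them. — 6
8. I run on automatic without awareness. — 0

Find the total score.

36

Items 3, 4, 6, 8 describe the absence/opposite of mindfulness → reverse-score.
reverse-coded value = 6 − response.
  item 1: 5
  item 2: 4
  item 3: 6 − 6 = 0
  item 4: 6 − 0 = 6
  item 5: 4
  item 6: 6 − 1 = 5
  item 7: 6
  item 8: 6 − 0 = 6
Total = 5 + 4 + 0 + 6 + 4 + 5 + 6 + 6 = 36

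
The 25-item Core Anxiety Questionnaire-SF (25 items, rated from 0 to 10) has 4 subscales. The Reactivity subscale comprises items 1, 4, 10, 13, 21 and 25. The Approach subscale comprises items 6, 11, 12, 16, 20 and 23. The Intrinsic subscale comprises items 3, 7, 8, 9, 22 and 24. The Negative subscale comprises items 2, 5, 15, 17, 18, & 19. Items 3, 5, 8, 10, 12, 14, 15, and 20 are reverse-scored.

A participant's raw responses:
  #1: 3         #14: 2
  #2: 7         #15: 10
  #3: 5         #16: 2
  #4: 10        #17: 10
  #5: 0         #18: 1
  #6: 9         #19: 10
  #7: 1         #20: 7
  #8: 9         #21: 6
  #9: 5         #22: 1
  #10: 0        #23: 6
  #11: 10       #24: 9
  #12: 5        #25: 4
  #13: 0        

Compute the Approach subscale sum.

35

Approach items: 6, 11, 12, 16, 20, 23.
Of these, items 12 & 20 are reverse-scored; reverse-coded value = 10 − response.
  item 6: 9
  item 11: 10
  item 12: 10 − 5 = 5
  item 16: 2
  item 20: 10 − 7 = 3
  item 23: 6
Sum = 9 + 10 + 5 + 2 + 3 + 6 = 35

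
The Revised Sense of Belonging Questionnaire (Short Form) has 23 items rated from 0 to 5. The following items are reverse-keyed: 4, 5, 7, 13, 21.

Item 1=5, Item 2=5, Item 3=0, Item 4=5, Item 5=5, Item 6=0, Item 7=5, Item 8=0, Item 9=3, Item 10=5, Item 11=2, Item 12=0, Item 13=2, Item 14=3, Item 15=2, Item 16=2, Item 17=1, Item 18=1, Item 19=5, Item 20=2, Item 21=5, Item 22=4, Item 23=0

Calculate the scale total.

43

Apply reverse scoring (reverse-coded value = 5 − response):
  item 4: 5 − 5 = 0
  item 5: 5 − 5 = 0
  item 7: 5 − 5 = 0
  item 13: 5 − 2 = 3
  item 21: 5 − 5 = 0
Scored items: 5, 5, 0, 0, 0, 0, 0, 0, 3, 5, 2, 0, 3, 3, 2, 2, 1, 1, 5, 2, 0, 4, 0
Total = 5 + 5 + 0 + 0 + 0 + 0 + 0 + 0 + 3 + 5 + 2 + 0 + 3 + 3 + 2 + 2 + 1 + 1 + 5 + 2 + 0 + 4 + 0 = 43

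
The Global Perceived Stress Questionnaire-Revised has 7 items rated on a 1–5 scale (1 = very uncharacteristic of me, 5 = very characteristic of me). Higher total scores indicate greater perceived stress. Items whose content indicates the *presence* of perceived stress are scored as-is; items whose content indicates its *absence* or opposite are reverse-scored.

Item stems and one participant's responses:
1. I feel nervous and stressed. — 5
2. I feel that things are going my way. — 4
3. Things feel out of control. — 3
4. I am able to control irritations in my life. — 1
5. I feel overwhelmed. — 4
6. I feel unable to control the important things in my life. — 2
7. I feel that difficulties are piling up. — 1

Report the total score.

Items 2, 4 describe the absence/opposite of perceived stress → reverse-score.
reversed = (1+5) − raw = 6 − raw.
  item 1: 5
  item 2: 6 − 4 = 2
  item 3: 3
  item 4: 6 − 1 = 5
  item 5: 4
  item 6: 2
  item 7: 1
Total = 5 + 2 + 3 + 5 + 4 + 2 + 1 = 22

22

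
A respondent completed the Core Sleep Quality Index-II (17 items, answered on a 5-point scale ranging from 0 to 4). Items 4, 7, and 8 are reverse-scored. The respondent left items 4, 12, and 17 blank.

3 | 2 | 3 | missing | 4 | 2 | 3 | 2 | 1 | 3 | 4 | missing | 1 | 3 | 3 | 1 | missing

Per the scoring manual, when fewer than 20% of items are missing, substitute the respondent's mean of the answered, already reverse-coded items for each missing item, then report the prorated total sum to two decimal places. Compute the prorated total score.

40.07

Reverse-coded (reverse-coded value = 4 − response):
  item 7: 4 − 3 = 1
  item 8: 4 − 2 = 2
Completed scored items (14 of 17): 3, 2, 3, 4, 2, 1, 2, 1, 3, 4, 1, 3, 3, 1; sum = 33.
Person mean = 33 / 14 ≈ 2.3571
Prorated total = (33 / 14) × 17 = 40.07 (to 2 dp)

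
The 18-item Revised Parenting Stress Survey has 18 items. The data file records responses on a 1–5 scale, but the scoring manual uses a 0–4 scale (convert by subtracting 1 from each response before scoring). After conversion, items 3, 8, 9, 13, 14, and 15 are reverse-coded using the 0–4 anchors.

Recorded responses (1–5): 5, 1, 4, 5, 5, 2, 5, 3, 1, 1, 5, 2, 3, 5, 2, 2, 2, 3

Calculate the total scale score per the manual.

38

Convert to 0–4: 4, 0, 3, 4, 4, 1, 4, 2, 0, 0, 4, 1, 2, 4, 1, 1, 1, 2
Reverse-coded (reverse-coded value = 4 − response):
  item 3: 4 − 3 = 1
  item 8: 4 − 2 = 2
  item 9: 4 − 0 = 4
  item 13: 4 − 2 = 2
  item 14: 4 − 4 = 0
  item 15: 4 − 1 = 3
Scored: 4, 0, 1, 4, 4, 1, 4, 2, 4, 0, 4, 1, 2, 0, 3, 1, 1, 2
Total = 38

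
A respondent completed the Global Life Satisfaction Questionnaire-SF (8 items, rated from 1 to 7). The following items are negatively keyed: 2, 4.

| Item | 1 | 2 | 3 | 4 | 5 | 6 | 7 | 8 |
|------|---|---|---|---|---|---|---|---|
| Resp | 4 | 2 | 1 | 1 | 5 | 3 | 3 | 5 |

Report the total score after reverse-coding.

34

Reversing items 2 and 4 with 8 − raw:
Total = 4 + (8−2) + 1 + (8−1) + 5 + 3 + 3 + 5
      = 4 + 6 + 1 + 7 + 5 + 3 + 3 + 5 = 34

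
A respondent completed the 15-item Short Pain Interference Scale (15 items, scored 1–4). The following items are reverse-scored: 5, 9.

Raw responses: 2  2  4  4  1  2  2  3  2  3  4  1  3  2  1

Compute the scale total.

Reversing items 5 & 9 with 5 − raw:
Total = 2 + 2 + 4 + 4 + (5−1) + 2 + 2 + 3 + (5−2) + 3 + 4 + 1 + 3 + 2 + 1
      = 2 + 2 + 4 + 4 + 4 + 2 + 2 + 3 + 3 + 3 + 4 + 1 + 3 + 2 + 1 = 40

40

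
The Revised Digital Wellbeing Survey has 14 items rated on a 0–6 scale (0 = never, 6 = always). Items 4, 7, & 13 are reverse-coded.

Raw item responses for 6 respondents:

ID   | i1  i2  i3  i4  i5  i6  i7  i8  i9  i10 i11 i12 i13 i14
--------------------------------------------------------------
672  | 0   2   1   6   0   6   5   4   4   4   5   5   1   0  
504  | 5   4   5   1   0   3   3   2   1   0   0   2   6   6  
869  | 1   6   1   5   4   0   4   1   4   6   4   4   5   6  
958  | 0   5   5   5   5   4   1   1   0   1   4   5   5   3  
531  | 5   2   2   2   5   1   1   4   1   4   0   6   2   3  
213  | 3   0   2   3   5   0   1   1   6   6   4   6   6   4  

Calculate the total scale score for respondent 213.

45

Respondent 213 raw: 3, 0, 2, 3, 5, 0, 1, 1, 6, 6, 4, 6, 6, 4.
Reverse-coded (on a 0–6 scale, reversed = 6 − raw):
  item 1: 3
  item 2: 0
  item 3: 2
  item 4: 6 − 3 = 3
  item 5: 5
  item 6: 0
  item 7: 6 − 1 = 5
  item 8: 1
  item 9: 6
  item 10: 6
  item 11: 4
  item 12: 6
  item 13: 6 − 6 = 0
  item 14: 4
Sum = 3 + 0 + 2 + 3 + 5 + 0 + 5 + 1 + 6 + 6 + 4 + 6 + 0 + 4 = 45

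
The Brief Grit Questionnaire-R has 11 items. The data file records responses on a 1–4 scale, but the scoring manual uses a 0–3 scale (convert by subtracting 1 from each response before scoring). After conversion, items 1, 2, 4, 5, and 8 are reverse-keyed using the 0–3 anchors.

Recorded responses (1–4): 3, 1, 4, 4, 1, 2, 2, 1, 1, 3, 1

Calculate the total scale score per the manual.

Convert to 0–3: 2, 0, 3, 3, 0, 1, 1, 0, 0, 2, 0
Reverse-coded (reversed = (0+3) − raw = 3 − raw):
  item 1: 3 − 2 = 1
  item 2: 3 − 0 = 3
  item 4: 3 − 3 = 0
  item 5: 3 − 0 = 3
  item 8: 3 − 0 = 3
Scored: 1, 3, 3, 0, 3, 1, 1, 3, 0, 2, 0
Total = 17

17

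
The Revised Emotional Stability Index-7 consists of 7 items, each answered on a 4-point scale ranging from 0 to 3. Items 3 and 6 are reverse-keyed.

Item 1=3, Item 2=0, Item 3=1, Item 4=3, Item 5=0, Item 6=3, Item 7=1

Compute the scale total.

Reversing items 3 & 6 with 3 − raw:
Total = 3 + 0 + (3−1) + 3 + 0 + (3−3) + 1
      = 3 + 0 + 2 + 3 + 0 + 0 + 1 = 9

9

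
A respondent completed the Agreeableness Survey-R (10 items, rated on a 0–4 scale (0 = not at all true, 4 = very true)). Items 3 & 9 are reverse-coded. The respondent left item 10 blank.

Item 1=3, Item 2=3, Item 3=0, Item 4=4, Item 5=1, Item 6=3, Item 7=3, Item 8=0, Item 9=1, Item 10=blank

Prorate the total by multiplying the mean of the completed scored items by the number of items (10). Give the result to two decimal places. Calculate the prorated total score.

Reverse-coded (reversed = (0+4) − raw = 4 − raw):
  item 3: 4 − 0 = 4
  item 9: 4 − 1 = 3
Completed scored items (9 of 10): 3, 3, 4, 4, 1, 3, 3, 0, 3; sum = 24.
Person mean = 24 / 9 ≈ 2.6667
Prorated total = (24 / 9) × 10 = 26.67 (to 2 dp)

26.67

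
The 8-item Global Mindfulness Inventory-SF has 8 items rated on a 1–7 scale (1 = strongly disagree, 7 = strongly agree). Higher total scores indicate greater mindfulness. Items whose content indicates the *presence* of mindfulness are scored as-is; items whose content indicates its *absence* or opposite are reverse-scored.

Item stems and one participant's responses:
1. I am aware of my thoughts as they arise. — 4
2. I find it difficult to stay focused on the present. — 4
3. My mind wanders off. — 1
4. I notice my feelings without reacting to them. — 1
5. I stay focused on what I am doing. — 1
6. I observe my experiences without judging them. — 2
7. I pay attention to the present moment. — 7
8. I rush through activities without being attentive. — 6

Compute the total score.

28

Items 2, 3, 8 describe the absence/opposite of mindfulness → reverse-score.
reverse-coded value = 8 − response.
  item 1: 4
  item 2: 8 − 4 = 4
  item 3: 8 − 1 = 7
  item 4: 1
  item 5: 1
  item 6: 2
  item 7: 7
  item 8: 8 − 6 = 2
Total = 4 + 4 + 7 + 1 + 1 + 2 + 7 + 2 = 28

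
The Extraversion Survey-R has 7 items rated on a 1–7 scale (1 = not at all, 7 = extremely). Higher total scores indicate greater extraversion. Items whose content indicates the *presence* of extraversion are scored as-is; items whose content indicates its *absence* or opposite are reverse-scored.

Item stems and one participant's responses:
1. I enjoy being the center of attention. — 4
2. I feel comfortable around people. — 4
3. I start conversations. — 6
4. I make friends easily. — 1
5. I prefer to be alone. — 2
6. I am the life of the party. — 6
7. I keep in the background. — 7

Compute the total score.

Items 5, 7 describe the absence/opposite of extraversion → reverse-score.
on a 1–7 scale, reversed = 8 − raw.
  item 1: 4
  item 2: 4
  item 3: 6
  item 4: 1
  item 5: 8 − 2 = 6
  item 6: 6
  item 7: 8 − 7 = 1
Total = 4 + 4 + 6 + 1 + 6 + 6 + 1 = 28

28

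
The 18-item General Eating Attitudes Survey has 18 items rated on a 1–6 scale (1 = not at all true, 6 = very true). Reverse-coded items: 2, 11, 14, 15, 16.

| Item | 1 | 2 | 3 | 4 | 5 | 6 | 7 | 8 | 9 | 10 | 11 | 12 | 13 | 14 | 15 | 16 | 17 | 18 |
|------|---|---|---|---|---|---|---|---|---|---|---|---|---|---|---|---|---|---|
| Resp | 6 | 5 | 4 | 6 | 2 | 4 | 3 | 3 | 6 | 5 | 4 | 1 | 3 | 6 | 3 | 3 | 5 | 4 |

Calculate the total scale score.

Reverse-coded items (on a 1–6 scale, reversed = 7 − raw):
  item 2: 7 − 5 = 2
  item 11: 7 − 4 = 3
  item 14: 7 − 6 = 1
  item 15: 7 − 3 = 4
  item 16: 7 − 3 = 4
Scored responses: 6, 2, 4, 6, 2, 4, 3, 3, 6, 5, 3, 1, 3, 1, 4, 4, 5, 4
Total = 6 + 2 + 4 + 6 + 2 + 4 + 3 + 3 + 6 + 5 + 3 + 1 + 3 + 1 + 4 + 4 + 5 + 4 = 66

66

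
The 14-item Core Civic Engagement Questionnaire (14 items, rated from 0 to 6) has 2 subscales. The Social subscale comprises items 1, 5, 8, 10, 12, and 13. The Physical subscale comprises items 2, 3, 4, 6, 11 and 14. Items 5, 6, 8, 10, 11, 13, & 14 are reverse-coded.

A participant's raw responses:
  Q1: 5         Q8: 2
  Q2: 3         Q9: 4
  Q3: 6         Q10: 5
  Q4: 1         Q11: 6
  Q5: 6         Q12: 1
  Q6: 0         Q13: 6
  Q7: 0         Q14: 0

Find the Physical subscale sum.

22

Physical items: 2, 3, 4, 6, 11, 14.
Of these, items 6, 11, and 14 are reverse-coded; reverse-coded value = 6 − response.
  item 2: 3
  item 3: 6
  item 4: 1
  item 6: 6 − 0 = 6
  item 11: 6 − 6 = 0
  item 14: 6 − 0 = 6
Sum = 3 + 6 + 1 + 6 + 0 + 6 = 22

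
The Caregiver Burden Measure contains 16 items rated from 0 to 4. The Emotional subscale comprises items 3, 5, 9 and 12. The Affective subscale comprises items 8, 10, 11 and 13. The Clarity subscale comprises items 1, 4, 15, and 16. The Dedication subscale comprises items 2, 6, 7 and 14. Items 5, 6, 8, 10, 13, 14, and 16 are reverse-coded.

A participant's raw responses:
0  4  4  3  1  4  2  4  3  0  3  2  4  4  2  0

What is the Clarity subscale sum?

Clarity items: 1, 4, 15, 16.
Of these, item 16 is reverse-coded; reverse-coded value = 4 − response.
  item 1: 0
  item 4: 3
  item 15: 2
  item 16: 4 − 0 = 4
Sum = 0 + 3 + 2 + 4 = 9

9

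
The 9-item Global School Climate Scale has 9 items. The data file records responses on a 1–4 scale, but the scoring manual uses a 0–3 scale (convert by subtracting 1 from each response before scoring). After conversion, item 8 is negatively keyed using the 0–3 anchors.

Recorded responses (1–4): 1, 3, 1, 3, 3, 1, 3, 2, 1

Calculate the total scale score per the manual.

Convert to 0–3: 0, 2, 0, 2, 2, 0, 2, 1, 0
Reverse-coded (reverse-coded value = 3 − response):
  item 8: 3 − 1 = 2
Scored: 0, 2, 0, 2, 2, 0, 2, 2, 0
Total = 10

10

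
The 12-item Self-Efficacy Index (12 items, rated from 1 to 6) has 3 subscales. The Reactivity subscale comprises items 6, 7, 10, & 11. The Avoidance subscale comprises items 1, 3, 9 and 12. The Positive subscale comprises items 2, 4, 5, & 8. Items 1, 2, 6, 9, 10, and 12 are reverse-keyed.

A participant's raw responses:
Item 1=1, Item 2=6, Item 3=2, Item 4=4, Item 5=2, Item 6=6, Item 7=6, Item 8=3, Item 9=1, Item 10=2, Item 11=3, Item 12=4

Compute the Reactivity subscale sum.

15

Reactivity items: 6, 7, 10, 11.
Of these, items 6 and 10 are reverse-keyed; on a 1–6 scale, reversed = 7 − raw.
  item 6: 7 − 6 = 1
  item 7: 6
  item 10: 7 − 2 = 5
  item 11: 3
Sum = 1 + 6 + 5 + 3 = 15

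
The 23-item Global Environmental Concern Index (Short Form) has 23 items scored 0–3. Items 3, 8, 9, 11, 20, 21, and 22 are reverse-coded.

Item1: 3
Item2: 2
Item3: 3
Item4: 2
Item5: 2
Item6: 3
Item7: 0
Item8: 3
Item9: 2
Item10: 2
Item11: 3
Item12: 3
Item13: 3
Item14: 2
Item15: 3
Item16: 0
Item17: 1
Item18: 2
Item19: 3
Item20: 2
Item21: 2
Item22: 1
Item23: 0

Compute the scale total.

Apply reverse scoring (reversed = (0+3) − raw = 3 − raw):
  item 3: 3 − 3 = 0
  item 8: 3 − 3 = 0
  item 9: 3 − 2 = 1
  item 11: 3 − 3 = 0
  item 20: 3 − 2 = 1
  item 21: 3 − 2 = 1
  item 22: 3 − 1 = 2
Scored items: 3, 2, 0, 2, 2, 3, 0, 0, 1, 2, 0, 3, 3, 2, 3, 0, 1, 2, 3, 1, 1, 2, 0
Total = 3 + 2 + 0 + 2 + 2 + 3 + 0 + 0 + 1 + 2 + 0 + 3 + 3 + 2 + 3 + 0 + 1 + 2 + 3 + 1 + 1 + 2 + 0 = 36

36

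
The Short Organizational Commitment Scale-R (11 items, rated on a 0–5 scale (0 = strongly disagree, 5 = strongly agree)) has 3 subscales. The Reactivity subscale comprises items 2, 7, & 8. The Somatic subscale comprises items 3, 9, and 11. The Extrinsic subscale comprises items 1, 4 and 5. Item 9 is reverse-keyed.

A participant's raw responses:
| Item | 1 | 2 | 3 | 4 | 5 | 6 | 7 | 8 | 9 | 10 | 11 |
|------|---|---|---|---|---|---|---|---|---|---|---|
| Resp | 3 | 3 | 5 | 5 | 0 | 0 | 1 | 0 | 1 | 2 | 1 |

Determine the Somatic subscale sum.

10

Somatic items: 3, 9, 11.
Of these, item 9 is reverse-keyed; reverse-coded value = 5 − response.
  item 3: 5
  item 9: 5 − 1 = 4
  item 11: 1
Sum = 5 + 4 + 1 = 10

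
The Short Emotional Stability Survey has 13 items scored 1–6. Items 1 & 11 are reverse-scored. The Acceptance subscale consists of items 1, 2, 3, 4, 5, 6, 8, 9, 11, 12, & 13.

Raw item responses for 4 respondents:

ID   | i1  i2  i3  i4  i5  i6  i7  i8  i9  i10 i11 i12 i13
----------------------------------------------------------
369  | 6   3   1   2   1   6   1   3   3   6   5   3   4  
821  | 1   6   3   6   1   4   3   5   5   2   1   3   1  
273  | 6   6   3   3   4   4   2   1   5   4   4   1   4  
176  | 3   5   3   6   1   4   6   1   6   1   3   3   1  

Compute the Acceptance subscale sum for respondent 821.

Respondent 821 raw: 1, 6, 3, 6, 1, 4, 3, 5, 5, 2, 1, 3, 1.
Acceptance items: 1, 2, 3, 4, 5, 6, 8, 9, 11, 12, 13.
Reverse-coded (reverse-coded value = 7 − response):
  item 1: 7 − 1 = 6
  item 2: 6
  item 3: 3
  item 4: 6
  item 5: 1
  item 6: 4
  item 8: 5
  item 9: 5
  item 11: 7 − 1 = 6
  item 12: 3
  item 13: 1
Sum = 6 + 6 + 3 + 6 + 1 + 4 + 5 + 5 + 6 + 3 + 1 = 46

46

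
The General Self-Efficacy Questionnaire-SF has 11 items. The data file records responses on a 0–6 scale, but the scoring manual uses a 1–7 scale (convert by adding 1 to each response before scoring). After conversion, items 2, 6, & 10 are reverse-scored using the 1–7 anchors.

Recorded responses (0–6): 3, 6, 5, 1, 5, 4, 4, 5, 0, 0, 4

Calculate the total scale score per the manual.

46

Convert to 1–7: 4, 7, 6, 2, 6, 5, 5, 6, 1, 1, 5
Reverse-coded (reversed = (1+7) − raw = 8 − raw):
  item 2: 8 − 7 = 1
  item 6: 8 − 5 = 3
  item 10: 8 − 1 = 7
Scored: 4, 1, 6, 2, 6, 3, 5, 6, 1, 7, 5
Total = 46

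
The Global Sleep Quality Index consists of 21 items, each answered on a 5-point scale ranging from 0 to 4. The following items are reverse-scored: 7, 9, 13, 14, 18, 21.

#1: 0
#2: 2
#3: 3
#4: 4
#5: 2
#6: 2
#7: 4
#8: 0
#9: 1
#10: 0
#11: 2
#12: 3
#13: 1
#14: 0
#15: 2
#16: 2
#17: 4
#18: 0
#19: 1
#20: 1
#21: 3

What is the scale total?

Apply reverse scoring (reversed = (0+4) − raw = 4 − raw):
  item 7: 4 − 4 = 0
  item 9: 4 − 1 = 3
  item 13: 4 − 1 = 3
  item 14: 4 − 0 = 4
  item 18: 4 − 0 = 4
  item 21: 4 − 3 = 1
Scored responses: 0, 2, 3, 4, 2, 2, 0, 0, 3, 0, 2, 3, 3, 4, 2, 2, 4, 4, 1, 1, 1
Total = 0 + 2 + 3 + 4 + 2 + 2 + 0 + 0 + 3 + 0 + 2 + 3 + 3 + 4 + 2 + 2 + 4 + 4 + 1 + 1 + 1 = 43

43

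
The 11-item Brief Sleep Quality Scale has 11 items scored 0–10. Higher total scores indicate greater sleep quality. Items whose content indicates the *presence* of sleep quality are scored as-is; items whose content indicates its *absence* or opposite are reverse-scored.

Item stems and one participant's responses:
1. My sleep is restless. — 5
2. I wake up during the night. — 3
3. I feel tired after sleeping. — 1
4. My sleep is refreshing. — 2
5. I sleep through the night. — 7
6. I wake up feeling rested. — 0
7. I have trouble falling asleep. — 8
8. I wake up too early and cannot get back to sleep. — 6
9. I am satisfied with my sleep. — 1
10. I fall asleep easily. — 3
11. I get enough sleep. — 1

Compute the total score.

41

Items 1, 2, 3, 7, 8 describe the absence/opposite of sleep quality → reverse-score.
reversed = (0+10) − raw = 10 − raw.
  item 1: 10 − 5 = 5
  item 2: 10 − 3 = 7
  item 3: 10 − 1 = 9
  item 4: 2
  item 5: 7
  item 6: 0
  item 7: 10 − 8 = 2
  item 8: 10 − 6 = 4
  item 9: 1
  item 10: 3
  item 11: 1
Total = 5 + 7 + 9 + 2 + 7 + 0 + 2 + 4 + 1 + 3 + 1 = 41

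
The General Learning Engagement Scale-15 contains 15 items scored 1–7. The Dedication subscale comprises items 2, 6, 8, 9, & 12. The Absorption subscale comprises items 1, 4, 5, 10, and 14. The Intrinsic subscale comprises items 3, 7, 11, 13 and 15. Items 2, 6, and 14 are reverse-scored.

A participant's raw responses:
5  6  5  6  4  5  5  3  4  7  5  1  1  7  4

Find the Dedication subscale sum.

13

Dedication items: 2, 6, 8, 9, 12.
Of these, items 2 & 6 are reverse-scored; on a 1–7 scale, reversed = 8 − raw.
  item 2: 8 − 6 = 2
  item 6: 8 − 5 = 3
  item 8: 3
  item 9: 4
  item 12: 1
Sum = 2 + 3 + 3 + 4 + 1 = 13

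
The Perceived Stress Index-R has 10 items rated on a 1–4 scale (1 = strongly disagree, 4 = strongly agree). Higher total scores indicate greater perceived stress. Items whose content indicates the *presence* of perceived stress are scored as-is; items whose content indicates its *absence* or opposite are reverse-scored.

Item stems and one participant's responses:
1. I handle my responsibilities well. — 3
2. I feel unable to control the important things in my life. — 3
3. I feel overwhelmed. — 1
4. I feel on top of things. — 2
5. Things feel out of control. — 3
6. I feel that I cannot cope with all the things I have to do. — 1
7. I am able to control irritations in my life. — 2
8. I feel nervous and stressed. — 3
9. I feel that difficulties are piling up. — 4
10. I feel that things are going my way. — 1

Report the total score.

27

Items 1, 4, 7, 10 describe the absence/opposite of perceived stress → reverse-score.
reversed = (1+4) − raw = 5 − raw.
  item 1: 5 − 3 = 2
  item 2: 3
  item 3: 1
  item 4: 5 − 2 = 3
  item 5: 3
  item 6: 1
  item 7: 5 − 2 = 3
  item 8: 3
  item 9: 4
  item 10: 5 − 1 = 4
Total = 2 + 3 + 1 + 3 + 3 + 1 + 3 + 3 + 4 + 4 = 27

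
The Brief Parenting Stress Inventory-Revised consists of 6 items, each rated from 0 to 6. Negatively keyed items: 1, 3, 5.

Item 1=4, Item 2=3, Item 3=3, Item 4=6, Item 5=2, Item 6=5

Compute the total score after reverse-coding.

Raw sum = 23. Negatively keyed items: 1, 3, 5; their raw sum = 9.
Each reversal replaces raw with 6 − raw, changing the total by 6 − 2·raw per item.
Total = 23 + 3·6 − 2·9 = 23 + 18 − 18 = 23

23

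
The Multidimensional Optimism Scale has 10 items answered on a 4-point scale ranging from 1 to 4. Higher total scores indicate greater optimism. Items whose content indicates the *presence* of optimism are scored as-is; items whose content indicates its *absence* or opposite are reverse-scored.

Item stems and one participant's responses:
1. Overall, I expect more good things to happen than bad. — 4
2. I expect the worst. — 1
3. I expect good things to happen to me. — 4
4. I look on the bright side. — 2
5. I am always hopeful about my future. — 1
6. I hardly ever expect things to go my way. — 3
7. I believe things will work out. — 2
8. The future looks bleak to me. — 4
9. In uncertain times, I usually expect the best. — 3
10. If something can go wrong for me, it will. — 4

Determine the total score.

24

Items 2, 6, 8, 10 describe the absence/opposite of optimism → reverse-score.
reverse-coded value = 5 − response.
  item 1: 4
  item 2: 5 − 1 = 4
  item 3: 4
  item 4: 2
  item 5: 1
  item 6: 5 − 3 = 2
  item 7: 2
  item 8: 5 − 4 = 1
  item 9: 3
  item 10: 5 − 4 = 1
Total = 4 + 4 + 4 + 2 + 1 + 2 + 2 + 1 + 3 + 1 = 24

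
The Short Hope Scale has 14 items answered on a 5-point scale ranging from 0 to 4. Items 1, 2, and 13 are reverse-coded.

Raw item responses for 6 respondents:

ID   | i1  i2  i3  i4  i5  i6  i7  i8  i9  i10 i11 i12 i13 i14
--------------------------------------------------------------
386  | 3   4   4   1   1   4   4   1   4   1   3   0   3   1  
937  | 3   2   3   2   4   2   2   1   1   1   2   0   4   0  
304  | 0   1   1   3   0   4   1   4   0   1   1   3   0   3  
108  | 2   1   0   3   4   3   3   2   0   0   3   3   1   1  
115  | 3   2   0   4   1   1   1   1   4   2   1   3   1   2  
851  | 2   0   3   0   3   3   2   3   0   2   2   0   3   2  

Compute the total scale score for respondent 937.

21

Respondent 937 raw: 3, 2, 3, 2, 4, 2, 2, 1, 1, 1, 2, 0, 4, 0.
Reverse-coded (on a 0–4 scale, reversed = 4 − raw):
  item 1: 4 − 3 = 1
  item 2: 4 − 2 = 2
  item 3: 3
  item 4: 2
  item 5: 4
  item 6: 2
  item 7: 2
  item 8: 1
  item 9: 1
  item 10: 1
  item 11: 2
  item 12: 0
  item 13: 4 − 4 = 0
  item 14: 0
Sum = 1 + 2 + 3 + 2 + 4 + 2 + 2 + 1 + 1 + 1 + 2 + 0 + 0 + 0 = 21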